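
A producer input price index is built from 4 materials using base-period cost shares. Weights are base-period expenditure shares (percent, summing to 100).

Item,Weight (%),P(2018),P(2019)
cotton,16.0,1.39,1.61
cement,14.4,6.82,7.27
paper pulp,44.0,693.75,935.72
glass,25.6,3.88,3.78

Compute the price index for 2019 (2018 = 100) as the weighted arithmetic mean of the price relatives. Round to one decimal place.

cotton: 16.0 × (1.61/1.39) = 16.0 × 1.158273 = 18.5324
cement: 14.4 × (7.27/6.82) = 14.4 × 1.065982 = 15.3501
paper pulp: 44.0 × (935.72/693.75) = 44.0 × 1.348786 = 59.3466
glass: 25.6 × (3.78/3.88) = 25.6 × 0.974227 = 24.9402
Index = Σ wᵢ·(p₁ᵢ/p₀ᵢ) = 18.5324 + 15.3501 + 59.3466 + 24.9402 = 118.1693

118.2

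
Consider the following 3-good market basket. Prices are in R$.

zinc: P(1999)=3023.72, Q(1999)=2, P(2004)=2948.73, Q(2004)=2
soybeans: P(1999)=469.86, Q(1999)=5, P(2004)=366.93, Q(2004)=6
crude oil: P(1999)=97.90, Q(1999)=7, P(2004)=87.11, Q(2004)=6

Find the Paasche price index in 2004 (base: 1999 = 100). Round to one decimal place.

91.2

Paasche price index uses current-period quantities as weights.
ΣP(2004)·Q(2004) = 2948.73×2 + 366.93×6 + 87.11×6 = 5897.46 + 2201.58 + 522.66 = 8621.7
ΣP(1999)·Q(2004) = 3023.72×2 + 469.86×6 + 97.90×6 = 6047.44 + 2819.16 + 587.4 = 9454
Index = 8621.7 / 9454 × 100 = 91.1963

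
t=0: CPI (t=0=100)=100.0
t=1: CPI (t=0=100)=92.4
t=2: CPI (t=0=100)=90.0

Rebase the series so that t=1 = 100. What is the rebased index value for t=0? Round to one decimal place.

Rebased(t=0) = 100.0 / 92.4 × 100 = 108.2251

108.2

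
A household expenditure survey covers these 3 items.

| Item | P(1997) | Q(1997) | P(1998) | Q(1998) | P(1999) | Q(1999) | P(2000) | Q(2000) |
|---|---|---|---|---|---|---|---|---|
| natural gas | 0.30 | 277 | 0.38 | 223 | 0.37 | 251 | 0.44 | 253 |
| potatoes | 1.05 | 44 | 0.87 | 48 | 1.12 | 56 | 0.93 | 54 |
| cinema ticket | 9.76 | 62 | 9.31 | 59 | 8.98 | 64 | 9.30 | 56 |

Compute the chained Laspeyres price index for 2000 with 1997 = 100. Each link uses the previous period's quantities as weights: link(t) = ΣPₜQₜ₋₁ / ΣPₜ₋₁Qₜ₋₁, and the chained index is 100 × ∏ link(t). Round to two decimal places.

100.36

Link 1997→1998:
ΣP(1998)Q(1997) = 0.38×277 + 0.87×44 + 9.31×62 = 105.26 + 38.28 + 577.22 = 720.76
ΣP(1997)Q(1997) = 0.30×277 + 1.05×44 + 9.76×62 = 83.1 + 46.2 + 605.12 = 734.42
link = 720.76/734.42 = 0.981400
Link 1998→1999:
ΣP(1999)Q(1998) = 0.37×223 + 1.12×48 + 8.98×59 = 82.51 + 53.76 + 529.82 = 666.09
ΣP(1998)Q(1998) = 0.38×223 + 0.87×48 + 9.31×59 = 84.74 + 41.76 + 549.29 = 675.79
link = 666.09/675.79 = 0.985646
Link 1999→2000:
ΣP(2000)Q(1999) = 0.44×251 + 0.93×56 + 9.30×64 = 110.44 + 52.08 + 595.2 = 757.72
ΣP(1999)Q(1999) = 0.37×251 + 1.12×56 + 8.98×64 = 92.87 + 62.72 + 574.72 = 730.31
link = 757.72/730.31 = 1.037532
Chained index = 100 × 0.981400 × 0.985646 × 1.037532 = 100.3619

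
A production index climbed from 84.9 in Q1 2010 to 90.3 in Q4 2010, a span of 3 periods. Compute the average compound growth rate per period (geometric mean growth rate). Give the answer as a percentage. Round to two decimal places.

2.08%

Growth factor = (90.3/84.9)^(1/3) = (1.063604)^(1/3) = 1.020767
Growth rate = 1.020767 − 1 = 0.020767 = 2.0767%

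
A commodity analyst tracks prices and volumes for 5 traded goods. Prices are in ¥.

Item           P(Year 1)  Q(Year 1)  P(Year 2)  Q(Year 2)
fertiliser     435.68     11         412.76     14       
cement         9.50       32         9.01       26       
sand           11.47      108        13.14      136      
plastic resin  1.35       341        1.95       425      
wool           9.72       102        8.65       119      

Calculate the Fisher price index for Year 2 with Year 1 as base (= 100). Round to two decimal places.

Laspeyres component (base-period weights):
ΣP(Year 2)Q(Year 1) = 412.76×11 + 9.01×32 + 13.14×108 + 1.95×341 + 8.65×102 = 4540.36 + 288.32 + 1419.12 + 664.95 + 882.3 = 7795.05
ΣP(Year 1)Q(Year 1) = 435.68×11 + 9.50×32 + 11.47×108 + 1.35×341 + 9.72×102 = 4792.48 + 304 + 1238.76 + 460.35 + 991.44 = 7787.03
L = 7795.05 / 7787.03 × 100 = 100.1030
Paasche component (current-period weights):
ΣP(Year 2)Q(Year 2) = 412.76×14 + 9.01×26 + 13.14×136 + 1.95×425 + 8.65×119 = 5778.64 + 234.26 + 1787.04 + 828.75 + 1029.35 = 9658.04
ΣP(Year 1)Q(Year 2) = 435.68×14 + 9.50×26 + 11.47×136 + 1.35×425 + 9.72×119 = 6099.52 + 247 + 1559.92 + 573.75 + 1156.68 = 9636.87
P = 9658.04 / 9636.87 × 100 = 100.2197
Fisher = √(L × P) = √(100.1030 × 100.2197) = 100.1613

100.16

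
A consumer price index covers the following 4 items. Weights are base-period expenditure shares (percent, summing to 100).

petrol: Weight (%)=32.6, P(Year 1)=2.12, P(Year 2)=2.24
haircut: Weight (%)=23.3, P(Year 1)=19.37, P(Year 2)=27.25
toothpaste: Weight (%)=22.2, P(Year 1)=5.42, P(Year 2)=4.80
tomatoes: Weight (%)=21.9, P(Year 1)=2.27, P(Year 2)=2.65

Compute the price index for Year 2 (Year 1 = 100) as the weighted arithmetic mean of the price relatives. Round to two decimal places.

112.45

petrol: 32.6 × (2.24/2.12) = 32.6 × 1.056604 = 34.4453
haircut: 23.3 × (27.25/19.37) = 23.3 × 1.406815 = 32.7788
toothpaste: 22.2 × (4.80/5.42) = 22.2 × 0.885609 = 19.6605
tomatoes: 21.9 × (2.65/2.27) = 21.9 × 1.167401 = 25.5661
Index = Σ wᵢ·(p₁ᵢ/p₀ᵢ) = 34.4453 + 32.7788 + 19.6605 + 25.5661 = 112.4507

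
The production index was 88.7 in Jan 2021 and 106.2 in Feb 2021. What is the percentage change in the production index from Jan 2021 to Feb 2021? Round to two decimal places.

Change = (106.2 − 88.7) / 88.7 × 100
       = 17.5 / 88.7 × 100 = 19.7294%

19.73%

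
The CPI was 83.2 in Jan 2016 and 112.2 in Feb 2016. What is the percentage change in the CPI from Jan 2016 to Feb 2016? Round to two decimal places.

Change = (112.2 − 83.2) / 83.2 × 100
       = 29.0 / 83.2 × 100 = 34.8558%

34.86%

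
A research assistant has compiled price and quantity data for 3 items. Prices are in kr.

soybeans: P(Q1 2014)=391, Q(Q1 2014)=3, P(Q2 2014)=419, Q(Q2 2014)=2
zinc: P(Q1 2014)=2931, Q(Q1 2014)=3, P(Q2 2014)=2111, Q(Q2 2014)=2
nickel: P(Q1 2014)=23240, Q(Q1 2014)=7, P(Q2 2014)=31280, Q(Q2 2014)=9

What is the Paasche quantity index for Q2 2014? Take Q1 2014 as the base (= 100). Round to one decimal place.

Paasche quantity index uses current-period prices as weights.
ΣP(Q2 2014)·Q(Q2 2014) = 419×2 + 2111×2 + 31280×9 = 838 + 4222 + 281520 = 286580
ΣP(Q2 2014)·Q(Q1 2014) = 419×3 + 2111×3 + 31280×7 = 1257 + 6333 + 218960 = 226550
Index = 286580 / 226550 × 100 = 126.4975

126.5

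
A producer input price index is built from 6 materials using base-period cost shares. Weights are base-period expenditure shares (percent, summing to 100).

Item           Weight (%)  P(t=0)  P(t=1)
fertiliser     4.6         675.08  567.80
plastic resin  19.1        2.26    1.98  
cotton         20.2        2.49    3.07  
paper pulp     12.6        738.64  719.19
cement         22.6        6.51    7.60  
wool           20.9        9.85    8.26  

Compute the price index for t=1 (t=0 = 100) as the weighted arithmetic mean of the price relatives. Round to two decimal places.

fertiliser: 4.6 × (567.80/675.08) = 4.6 × 0.841086 = 3.8690
plastic resin: 19.1 × (1.98/2.26) = 19.1 × 0.876106 = 16.7336
cotton: 20.2 × (3.07/2.49) = 20.2 × 1.232932 = 24.9052
paper pulp: 12.6 × (719.19/738.64) = 12.6 × 0.973668 = 12.2682
cement: 22.6 × (7.60/6.51) = 22.6 × 1.167435 = 26.3840
wool: 20.9 × (8.26/9.85) = 20.9 × 0.838579 = 17.5263
Index = Σ wᵢ·(p₁ᵢ/p₀ᵢ) = 3.8690 + 16.7336 + 24.9052 + 12.2682 + 26.3840 + 17.5263 = 101.6864

101.69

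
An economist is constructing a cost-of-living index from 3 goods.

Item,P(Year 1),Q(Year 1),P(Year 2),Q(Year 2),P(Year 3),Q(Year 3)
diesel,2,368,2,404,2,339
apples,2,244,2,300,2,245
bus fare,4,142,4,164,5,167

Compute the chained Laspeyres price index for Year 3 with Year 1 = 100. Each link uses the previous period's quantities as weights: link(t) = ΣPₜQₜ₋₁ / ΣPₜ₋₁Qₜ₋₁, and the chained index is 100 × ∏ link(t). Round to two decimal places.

Link Year 1→Year 2:
ΣP(Year 2)Q(Year 1) = 2×368 + 2×244 + 4×142 = 736 + 488 + 568 = 1792
ΣP(Year 1)Q(Year 1) = 2×368 + 2×244 + 4×142 = 736 + 488 + 568 = 1792
link = 1792/1792 = 1.000000
Link Year 2→Year 3:
ΣP(Year 3)Q(Year 2) = 2×404 + 2×300 + 5×164 = 808 + 600 + 820 = 2228
ΣP(Year 2)Q(Year 2) = 2×404 + 2×300 + 4×164 = 808 + 600 + 656 = 2064
link = 2228/2064 = 1.079457
Chained index = 100 × 1.000000 × 1.079457 = 107.9457

107.95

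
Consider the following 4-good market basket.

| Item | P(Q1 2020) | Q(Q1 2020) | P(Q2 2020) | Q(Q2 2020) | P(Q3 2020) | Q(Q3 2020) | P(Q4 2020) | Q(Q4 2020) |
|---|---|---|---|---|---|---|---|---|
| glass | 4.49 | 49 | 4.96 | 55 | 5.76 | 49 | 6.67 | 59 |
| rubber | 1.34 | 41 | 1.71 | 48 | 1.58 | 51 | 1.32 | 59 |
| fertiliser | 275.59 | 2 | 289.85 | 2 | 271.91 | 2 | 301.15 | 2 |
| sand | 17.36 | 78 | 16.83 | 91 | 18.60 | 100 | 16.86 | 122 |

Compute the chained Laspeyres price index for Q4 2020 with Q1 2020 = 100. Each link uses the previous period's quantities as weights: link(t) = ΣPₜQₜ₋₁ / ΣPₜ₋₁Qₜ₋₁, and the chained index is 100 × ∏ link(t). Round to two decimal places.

104.57

Link Q1 2020→Q2 2020:
ΣP(Q2 2020)Q(Q1 2020) = 4.96×49 + 1.71×41 + 289.85×2 + 16.83×78 = 243.04 + 70.11 + 579.7 + 1312.74 = 2205.59
ΣP(Q1 2020)Q(Q1 2020) = 4.49×49 + 1.34×41 + 275.59×2 + 17.36×78 = 220.01 + 54.94 + 551.18 + 1354.08 = 2180.21
link = 2205.59/2180.21 = 1.011641
Link Q2 2020→Q3 2020:
ΣP(Q3 2020)Q(Q2 2020) = 5.76×55 + 1.58×48 + 271.91×2 + 18.60×91 = 316.8 + 75.84 + 543.82 + 1692.6 = 2629.06
ΣP(Q2 2020)Q(Q2 2020) = 4.96×55 + 1.71×48 + 289.85×2 + 16.83×91 = 272.8 + 82.08 + 579.7 + 1531.53 = 2466.11
link = 2629.06/2466.11 = 1.066076
Link Q3 2020→Q4 2020:
ΣP(Q4 2020)Q(Q3 2020) = 6.67×49 + 1.32×51 + 301.15×2 + 16.86×100 = 326.83 + 67.32 + 602.3 + 1686 = 2682.45
ΣP(Q3 2020)Q(Q3 2020) = 5.76×49 + 1.58×51 + 271.91×2 + 18.60×100 = 282.24 + 80.58 + 543.82 + 1860 = 2766.64
link = 2682.45/2766.64 = 0.969570
Chained index = 100 × 1.011641 × 1.066076 × 0.969570 = 104.5667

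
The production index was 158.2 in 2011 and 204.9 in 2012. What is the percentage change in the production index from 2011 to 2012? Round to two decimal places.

29.52%

Change = (204.9 − 158.2) / 158.2 × 100
       = 46.7 / 158.2 × 100 = 29.5196%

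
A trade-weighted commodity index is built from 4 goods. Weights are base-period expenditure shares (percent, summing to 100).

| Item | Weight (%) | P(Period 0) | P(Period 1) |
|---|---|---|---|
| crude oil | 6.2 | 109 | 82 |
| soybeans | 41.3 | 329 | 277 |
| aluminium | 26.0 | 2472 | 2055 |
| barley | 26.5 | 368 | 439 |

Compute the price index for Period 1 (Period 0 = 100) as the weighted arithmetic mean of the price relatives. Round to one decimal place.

92.7

crude oil: 6.2 × (82/109) = 6.2 × 0.752294 = 4.6642
soybeans: 41.3 × (277/329) = 41.3 × 0.841945 = 34.7723
aluminium: 26.0 × (2055/2472) = 26.0 × 0.831311 = 21.6141
barley: 26.5 × (439/368) = 26.5 × 1.192935 = 31.6128
Index = Σ wᵢ·(p₁ᵢ/p₀ᵢ) = 4.6642 + 34.7723 + 21.6141 + 31.6128 = 92.6634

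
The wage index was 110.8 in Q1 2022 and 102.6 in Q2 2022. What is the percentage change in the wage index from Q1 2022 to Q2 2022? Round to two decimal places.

Change = (102.6 − 110.8) / 110.8 × 100
       = -8.2 / 110.8 × 100 = -7.4007%

-7.40%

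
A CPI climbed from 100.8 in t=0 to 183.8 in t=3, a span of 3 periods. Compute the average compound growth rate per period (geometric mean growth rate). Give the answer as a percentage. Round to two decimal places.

Growth factor = (183.8/100.8)^(1/3) = (1.823413)^(1/3) = 1.221692
Growth rate = 1.221692 − 1 = 0.221692 = 22.1692%

22.17%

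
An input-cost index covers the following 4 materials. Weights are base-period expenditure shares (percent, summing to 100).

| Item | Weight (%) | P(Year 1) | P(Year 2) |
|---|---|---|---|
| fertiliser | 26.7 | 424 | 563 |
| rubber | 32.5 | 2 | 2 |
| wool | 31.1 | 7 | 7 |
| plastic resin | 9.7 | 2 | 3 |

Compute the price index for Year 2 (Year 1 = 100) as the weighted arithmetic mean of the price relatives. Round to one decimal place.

113.6

fertiliser: 26.7 × (563/424) = 26.7 × 1.327830 = 35.4531
rubber: 32.5 × (2/2) = 32.5 × 1.000000 = 32.5000
wool: 31.1 × (7/7) = 31.1 × 1.000000 = 31.1000
plastic resin: 9.7 × (3/2) = 9.7 × 1.500000 = 14.5500
Index = Σ wᵢ·(p₁ᵢ/p₀ᵢ) = 35.4531 + 32.5000 + 31.1000 + 14.5500 = 113.6031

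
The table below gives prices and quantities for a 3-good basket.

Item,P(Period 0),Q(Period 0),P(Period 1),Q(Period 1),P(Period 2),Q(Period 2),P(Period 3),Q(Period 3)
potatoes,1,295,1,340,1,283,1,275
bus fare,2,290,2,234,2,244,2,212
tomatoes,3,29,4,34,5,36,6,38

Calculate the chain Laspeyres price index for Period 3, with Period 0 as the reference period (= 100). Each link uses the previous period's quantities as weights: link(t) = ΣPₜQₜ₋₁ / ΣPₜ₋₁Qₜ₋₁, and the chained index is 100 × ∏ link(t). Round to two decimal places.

Link Period 0→Period 1:
ΣP(Period 1)Q(Period 0) = 1×295 + 2×290 + 4×29 = 295 + 580 + 116 = 991
ΣP(Period 0)Q(Period 0) = 1×295 + 2×290 + 3×29 = 295 + 580 + 87 = 962
link = 991/962 = 1.030146
Link Period 1→Period 2:
ΣP(Period 2)Q(Period 1) = 1×340 + 2×234 + 5×34 = 340 + 468 + 170 = 978
ΣP(Period 1)Q(Period 1) = 1×340 + 2×234 + 4×34 = 340 + 468 + 136 = 944
link = 978/944 = 1.036017
Link Period 2→Period 3:
ΣP(Period 3)Q(Period 2) = 1×283 + 2×244 + 6×36 = 283 + 488 + 216 = 987
ΣP(Period 2)Q(Period 2) = 1×283 + 2×244 + 5×36 = 283 + 488 + 180 = 951
link = 987/951 = 1.037855
Chained index = 100 × 1.030146 × 1.036017 × 1.037855 = 110.7649

110.76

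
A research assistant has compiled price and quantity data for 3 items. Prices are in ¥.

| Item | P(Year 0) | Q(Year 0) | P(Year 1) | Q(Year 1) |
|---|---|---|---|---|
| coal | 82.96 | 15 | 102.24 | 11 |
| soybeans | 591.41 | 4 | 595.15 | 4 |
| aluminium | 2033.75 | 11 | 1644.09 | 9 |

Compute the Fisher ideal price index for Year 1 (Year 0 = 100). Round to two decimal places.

84.74

Laspeyres component (base-period weights):
ΣP(Year 1)Q(Year 0) = 102.24×15 + 595.15×4 + 1644.09×11 = 1533.6 + 2380.6 + 18084.99 = 21999.19
ΣP(Year 0)Q(Year 0) = 82.96×15 + 591.41×4 + 2033.75×11 = 1244.4 + 2365.64 + 22371.25 = 25981.29
L = 21999.19 / 25981.29 × 100 = 84.6732
Paasche component (current-period weights):
ΣP(Year 1)Q(Year 1) = 102.24×11 + 595.15×4 + 1644.09×9 = 1124.64 + 2380.6 + 14796.81 = 18302.05
ΣP(Year 0)Q(Year 1) = 82.96×11 + 591.41×4 + 2033.75×9 = 912.56 + 2365.64 + 18303.75 = 21581.95
P = 18302.05 / 21581.95 × 100 = 84.8026
Fisher = √(L × P) = √(84.6732 × 84.8026) = 84.7379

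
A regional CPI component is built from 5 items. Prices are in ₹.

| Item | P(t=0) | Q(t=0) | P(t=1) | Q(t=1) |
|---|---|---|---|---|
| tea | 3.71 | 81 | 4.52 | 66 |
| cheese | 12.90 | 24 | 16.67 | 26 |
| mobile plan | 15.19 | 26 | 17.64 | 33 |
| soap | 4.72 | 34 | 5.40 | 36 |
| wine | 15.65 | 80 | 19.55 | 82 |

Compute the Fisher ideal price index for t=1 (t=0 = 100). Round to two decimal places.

Laspeyres component (base-period weights):
ΣP(t=1)Q(t=0) = 4.52×81 + 16.67×24 + 17.64×26 + 5.40×34 + 19.55×80 = 366.12 + 400.08 + 458.64 + 183.6 + 1564 = 2972.44
ΣP(t=0)Q(t=0) = 3.71×81 + 12.90×24 + 15.19×26 + 4.72×34 + 15.65×80 = 300.51 + 309.6 + 394.94 + 160.48 + 1252 = 2417.53
L = 2972.44 / 2417.53 × 100 = 122.9536
Paasche component (current-period weights):
ΣP(t=1)Q(t=1) = 4.52×66 + 16.67×26 + 17.64×33 + 5.40×36 + 19.55×82 = 298.32 + 433.42 + 582.12 + 194.4 + 1603.1 = 3111.36
ΣP(t=0)Q(t=1) = 3.71×66 + 12.90×26 + 15.19×33 + 4.72×36 + 15.65×82 = 244.86 + 335.4 + 501.27 + 169.92 + 1283.3 = 2534.75
P = 3111.36 / 2534.75 × 100 = 122.7482
Fisher = √(L × P) = √(122.9536 × 122.7482) = 122.8509

122.85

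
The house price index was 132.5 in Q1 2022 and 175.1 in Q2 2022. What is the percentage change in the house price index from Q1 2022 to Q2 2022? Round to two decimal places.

Change = (175.1 − 132.5) / 132.5 × 100
       = 42.6 / 132.5 × 100 = 32.1509%

32.15%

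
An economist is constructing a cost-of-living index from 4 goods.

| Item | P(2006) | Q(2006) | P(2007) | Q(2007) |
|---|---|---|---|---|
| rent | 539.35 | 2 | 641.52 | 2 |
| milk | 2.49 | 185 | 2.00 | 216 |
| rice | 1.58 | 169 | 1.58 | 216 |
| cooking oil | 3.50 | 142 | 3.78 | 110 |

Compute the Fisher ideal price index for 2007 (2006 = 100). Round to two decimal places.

106.09

Laspeyres component (base-period weights):
ΣP(2007)Q(2006) = 641.52×2 + 2.00×185 + 1.58×169 + 3.78×142 = 1283.04 + 370 + 267.02 + 536.76 = 2456.82
ΣP(2006)Q(2006) = 539.35×2 + 2.49×185 + 1.58×169 + 3.50×142 = 1078.7 + 460.65 + 267.02 + 497 = 2303.37
L = 2456.82 / 2303.37 × 100 = 106.6620
Paasche component (current-period weights):
ΣP(2007)Q(2007) = 641.52×2 + 2.00×216 + 1.58×216 + 3.78×110 = 1283.04 + 432 + 341.28 + 415.8 = 2472.12
ΣP(2006)Q(2007) = 539.35×2 + 2.49×216 + 1.58×216 + 3.50×110 = 1078.7 + 537.84 + 341.28 + 385 = 2342.82
P = 2472.12 / 2342.82 × 100 = 105.5190
Fisher = √(L × P) = √(106.6620 × 105.5190) = 106.0889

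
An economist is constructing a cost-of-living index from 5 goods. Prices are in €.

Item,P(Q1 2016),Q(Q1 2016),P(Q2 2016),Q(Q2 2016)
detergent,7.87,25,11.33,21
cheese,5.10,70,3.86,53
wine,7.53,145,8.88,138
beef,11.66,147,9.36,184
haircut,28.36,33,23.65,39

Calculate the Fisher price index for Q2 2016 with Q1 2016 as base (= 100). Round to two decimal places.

Laspeyres component (base-period weights):
ΣP(Q2 2016)Q(Q1 2016) = 11.33×25 + 3.86×70 + 8.88×145 + 9.36×147 + 23.65×33 = 283.25 + 270.2 + 1287.6 + 1375.92 + 780.45 = 3997.42
ΣP(Q1 2016)Q(Q1 2016) = 7.87×25 + 5.10×70 + 7.53×145 + 11.66×147 + 28.36×33 = 196.75 + 357 + 1091.85 + 1714.02 + 935.88 = 4295.5
L = 3997.42 / 4295.5 × 100 = 93.0606
Paasche component (current-period weights):
ΣP(Q2 2016)Q(Q2 2016) = 11.33×21 + 3.86×53 + 8.88×138 + 9.36×184 + 23.65×39 = 237.93 + 204.58 + 1225.44 + 1722.24 + 922.35 = 4312.54
ΣP(Q1 2016)Q(Q2 2016) = 7.87×21 + 5.10×53 + 7.53×138 + 11.66×184 + 28.36×39 = 165.27 + 270.3 + 1039.14 + 2145.44 + 1106.04 = 4726.19
P = 4312.54 / 4726.19 × 100 = 91.2477
Fisher = √(L × P) = √(93.0606 × 91.2477) = 92.1497

92.15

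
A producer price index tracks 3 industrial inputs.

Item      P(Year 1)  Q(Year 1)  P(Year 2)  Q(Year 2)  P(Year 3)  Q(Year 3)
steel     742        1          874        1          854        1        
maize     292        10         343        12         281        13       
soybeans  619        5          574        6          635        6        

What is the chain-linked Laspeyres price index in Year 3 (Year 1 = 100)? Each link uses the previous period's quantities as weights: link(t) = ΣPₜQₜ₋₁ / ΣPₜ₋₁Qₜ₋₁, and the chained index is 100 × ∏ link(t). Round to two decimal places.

101.16

Link Year 1→Year 2:
ΣP(Year 2)Q(Year 1) = 874×1 + 343×10 + 574×5 = 874 + 3430 + 2870 = 7174
ΣP(Year 1)Q(Year 1) = 742×1 + 292×10 + 619×5 = 742 + 2920 + 3095 = 6757
link = 7174/6757 = 1.061714
Link Year 2→Year 3:
ΣP(Year 3)Q(Year 2) = 854×1 + 281×12 + 635×6 = 854 + 3372 + 3810 = 8036
ΣP(Year 2)Q(Year 2) = 874×1 + 343×12 + 574×6 = 874 + 4116 + 3444 = 8434
link = 8036/8434 = 0.952810
Chained index = 100 × 1.061714 × 0.952810 = 101.1612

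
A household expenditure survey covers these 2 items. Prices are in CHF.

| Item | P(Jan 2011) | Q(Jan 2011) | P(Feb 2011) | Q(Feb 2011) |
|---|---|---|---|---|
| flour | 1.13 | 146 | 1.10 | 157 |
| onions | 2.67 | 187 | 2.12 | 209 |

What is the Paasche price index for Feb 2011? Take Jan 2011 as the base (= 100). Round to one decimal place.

83.7

Paasche price index uses current-period quantities as weights.
ΣP(Feb 2011)·Q(Feb 2011) = 1.10×157 + 2.12×209 = 172.7 + 443.08 = 615.78
ΣP(Jan 2011)·Q(Feb 2011) = 1.13×157 + 2.67×209 = 177.41 + 558.03 = 735.44
Index = 615.78 / 735.44 × 100 = 83.7295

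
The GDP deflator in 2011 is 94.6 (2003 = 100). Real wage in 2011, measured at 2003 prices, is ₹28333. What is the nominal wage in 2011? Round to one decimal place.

26803.0

Nominal = Real × (Index/100) = 28333 × (94.6/100)
        = 28333 × 0.946 = 26803.0180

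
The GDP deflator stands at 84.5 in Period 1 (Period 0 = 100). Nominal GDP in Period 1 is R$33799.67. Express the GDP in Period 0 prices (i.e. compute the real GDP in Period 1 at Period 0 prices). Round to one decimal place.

Real = Nominal ÷ (Index/100) = 33799.67 ÷ (84.5/100)
     = 33799.67 ÷ 0.845 = 39999.6095

39999.6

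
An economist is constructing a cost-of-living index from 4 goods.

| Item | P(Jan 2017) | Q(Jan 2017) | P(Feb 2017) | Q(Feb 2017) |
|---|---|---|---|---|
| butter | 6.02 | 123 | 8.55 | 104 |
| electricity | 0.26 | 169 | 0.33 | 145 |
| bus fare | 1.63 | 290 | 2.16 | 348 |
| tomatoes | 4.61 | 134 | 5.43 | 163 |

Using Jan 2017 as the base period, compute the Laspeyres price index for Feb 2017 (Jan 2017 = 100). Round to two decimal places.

131.29

Laspeyres price index uses base-period quantities as weights.
ΣP(Feb 2017)·Q(Jan 2017) = 8.55×123 + 0.33×169 + 2.16×290 + 5.43×134 = 1051.65 + 55.77 + 626.4 + 727.62 = 2461.44
ΣP(Jan 2017)·Q(Jan 2017) = 6.02×123 + 0.26×169 + 1.63×290 + 4.61×134 = 740.46 + 43.94 + 472.7 + 617.74 = 1874.84
Index = 2461.44 / 1874.84 × 100 = 131.2880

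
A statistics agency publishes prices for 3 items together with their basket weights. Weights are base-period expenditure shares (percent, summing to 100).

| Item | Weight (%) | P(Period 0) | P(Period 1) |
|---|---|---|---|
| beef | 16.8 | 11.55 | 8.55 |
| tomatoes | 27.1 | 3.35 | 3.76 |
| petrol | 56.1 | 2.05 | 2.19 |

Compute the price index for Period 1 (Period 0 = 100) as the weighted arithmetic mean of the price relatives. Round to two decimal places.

102.78

beef: 16.8 × (8.55/11.55) = 16.8 × 0.740260 = 12.4364
tomatoes: 27.1 × (3.76/3.35) = 27.1 × 1.122388 = 30.4167
petrol: 56.1 × (2.19/2.05) = 56.1 × 1.068293 = 59.9312
Index = Σ wᵢ·(p₁ᵢ/p₀ᵢ) = 12.4364 + 30.4167 + 59.9312 = 102.7843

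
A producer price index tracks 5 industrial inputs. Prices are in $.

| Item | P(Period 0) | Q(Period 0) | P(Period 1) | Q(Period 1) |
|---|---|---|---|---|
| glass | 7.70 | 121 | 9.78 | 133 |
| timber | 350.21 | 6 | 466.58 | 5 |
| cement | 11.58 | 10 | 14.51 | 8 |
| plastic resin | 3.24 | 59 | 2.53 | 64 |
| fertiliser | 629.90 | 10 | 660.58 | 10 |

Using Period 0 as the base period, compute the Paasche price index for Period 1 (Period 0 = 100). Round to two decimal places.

Paasche price index uses current-period quantities as weights.
ΣP(Period 1)·Q(Period 1) = 9.78×133 + 466.58×5 + 14.51×8 + 2.53×64 + 660.58×10 = 1300.74 + 2332.9 + 116.08 + 161.92 + 6605.8 = 10517.44
ΣP(Period 0)·Q(Period 1) = 7.70×133 + 350.21×5 + 11.58×8 + 3.24×64 + 629.90×10 = 1024.1 + 1751.05 + 92.64 + 207.36 + 6299 = 9374.15
Index = 10517.44 / 9374.15 × 100 = 112.1962

112.20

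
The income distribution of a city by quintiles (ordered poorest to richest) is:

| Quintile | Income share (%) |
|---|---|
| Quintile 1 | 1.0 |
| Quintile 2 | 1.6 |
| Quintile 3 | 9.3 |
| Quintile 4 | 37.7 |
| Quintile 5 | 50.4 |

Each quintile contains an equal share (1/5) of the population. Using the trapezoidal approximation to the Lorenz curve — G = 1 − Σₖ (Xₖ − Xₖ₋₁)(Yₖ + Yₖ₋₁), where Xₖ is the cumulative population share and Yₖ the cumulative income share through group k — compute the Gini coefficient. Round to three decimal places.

Cumulative income shares Yₖ: 0.0100, 0.0260, 0.1190, 0.4960, 1.0000
Σ (Xₖ−Xₖ₋₁)(Yₖ+Yₖ₋₁) = (1/5)(0.0100+0.0000) + (1/5)(0.0260+0.0100) + (1/5)(0.1190+0.0260) + (1/5)(0.4960+0.1190) + (1/5)(1.0000+0.4960)
  = 0.0020 + 0.0072 + 0.0290 + 0.1230 + 0.2992 = 0.4604
G = 1 − 0.4604 = 0.5396

0.540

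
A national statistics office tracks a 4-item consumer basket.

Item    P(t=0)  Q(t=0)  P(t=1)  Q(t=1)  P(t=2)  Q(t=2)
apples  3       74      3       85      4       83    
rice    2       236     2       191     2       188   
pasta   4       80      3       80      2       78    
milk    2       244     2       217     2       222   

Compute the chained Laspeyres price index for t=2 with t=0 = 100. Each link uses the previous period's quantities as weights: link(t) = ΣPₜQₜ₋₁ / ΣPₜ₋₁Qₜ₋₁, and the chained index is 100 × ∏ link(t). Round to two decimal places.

95.03

Link t=0→t=1:
ΣP(t=1)Q(t=0) = 3×74 + 2×236 + 3×80 + 2×244 = 222 + 472 + 240 + 488 = 1422
ΣP(t=0)Q(t=0) = 3×74 + 2×236 + 4×80 + 2×244 = 222 + 472 + 320 + 488 = 1502
link = 1422/1502 = 0.946738
Link t=1→t=2:
ΣP(t=2)Q(t=1) = 4×85 + 2×191 + 2×80 + 2×217 = 340 + 382 + 160 + 434 = 1316
ΣP(t=1)Q(t=1) = 3×85 + 2×191 + 3×80 + 2×217 = 255 + 382 + 240 + 434 = 1311
link = 1316/1311 = 1.003814
Chained index = 100 × 0.946738 × 1.003814 = 95.0348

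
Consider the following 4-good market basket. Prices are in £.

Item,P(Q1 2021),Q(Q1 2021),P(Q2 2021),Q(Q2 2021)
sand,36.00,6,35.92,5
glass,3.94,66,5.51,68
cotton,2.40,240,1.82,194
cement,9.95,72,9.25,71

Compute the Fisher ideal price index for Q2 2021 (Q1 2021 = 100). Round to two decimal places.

95.83

Laspeyres component (base-period weights):
ΣP(Q2 2021)Q(Q1 2021) = 35.92×6 + 5.51×66 + 1.82×240 + 9.25×72 = 215.52 + 363.66 + 436.8 + 666 = 1681.98
ΣP(Q1 2021)Q(Q1 2021) = 36.00×6 + 3.94×66 + 2.40×240 + 9.95×72 = 216 + 260.04 + 576 + 716.4 = 1768.44
L = 1681.98 / 1768.44 × 100 = 95.1109
Paasche component (current-period weights):
ΣP(Q2 2021)Q(Q2 2021) = 35.92×5 + 5.51×68 + 1.82×194 + 9.25×71 = 179.6 + 374.68 + 353.08 + 656.75 = 1564.11
ΣP(Q1 2021)Q(Q2 2021) = 36.00×5 + 3.94×68 + 2.40×194 + 9.95×71 = 180 + 267.92 + 465.6 + 706.45 = 1619.97
P = 1564.11 / 1619.97 × 100 = 96.5518
Fisher = √(L × P) = √(95.1109 × 96.5518) = 95.8287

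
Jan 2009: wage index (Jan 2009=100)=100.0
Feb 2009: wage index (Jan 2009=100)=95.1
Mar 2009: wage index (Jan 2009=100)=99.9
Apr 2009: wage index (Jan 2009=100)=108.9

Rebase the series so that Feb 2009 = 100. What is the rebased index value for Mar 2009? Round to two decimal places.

105.05

Rebased(Mar 2009) = 99.9 / 95.1 × 100 = 105.0473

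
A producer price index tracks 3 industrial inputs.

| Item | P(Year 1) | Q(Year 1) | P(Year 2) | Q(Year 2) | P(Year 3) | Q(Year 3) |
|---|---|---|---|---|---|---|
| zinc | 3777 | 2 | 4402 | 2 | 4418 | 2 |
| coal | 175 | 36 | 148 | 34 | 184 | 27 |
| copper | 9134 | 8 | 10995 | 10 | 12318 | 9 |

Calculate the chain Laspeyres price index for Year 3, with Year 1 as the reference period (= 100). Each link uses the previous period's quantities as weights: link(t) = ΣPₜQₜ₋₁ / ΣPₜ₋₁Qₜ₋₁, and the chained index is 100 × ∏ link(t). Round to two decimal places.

131.19

Link Year 1→Year 2:
ΣP(Year 2)Q(Year 1) = 4402×2 + 148×36 + 10995×8 = 8804 + 5328 + 87960 = 102092
ΣP(Year 1)Q(Year 1) = 3777×2 + 175×36 + 9134×8 = 7554 + 6300 + 73072 = 86926
link = 102092/86926 = 1.174470
Link Year 2→Year 3:
ΣP(Year 3)Q(Year 2) = 4418×2 + 184×34 + 12318×10 = 8836 + 6256 + 123180 = 138272
ΣP(Year 2)Q(Year 2) = 4402×2 + 148×34 + 10995×10 = 8804 + 5032 + 109950 = 123786
link = 138272/123786 = 1.117025
Chained index = 100 × 1.174470 × 1.117025 = 131.1912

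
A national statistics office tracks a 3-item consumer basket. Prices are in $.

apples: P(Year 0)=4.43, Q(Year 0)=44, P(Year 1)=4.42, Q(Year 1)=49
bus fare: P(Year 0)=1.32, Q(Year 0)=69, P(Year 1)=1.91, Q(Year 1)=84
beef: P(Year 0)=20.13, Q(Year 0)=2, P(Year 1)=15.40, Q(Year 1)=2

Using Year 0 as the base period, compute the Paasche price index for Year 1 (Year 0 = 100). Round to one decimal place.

110.8

Paasche price index uses current-period quantities as weights.
ΣP(Year 1)·Q(Year 1) = 4.42×49 + 1.91×84 + 15.40×2 = 216.58 + 160.44 + 30.8 = 407.82
ΣP(Year 0)·Q(Year 1) = 4.43×49 + 1.32×84 + 20.13×2 = 217.07 + 110.88 + 40.26 = 368.21
Index = 407.82 / 368.21 × 100 = 110.7574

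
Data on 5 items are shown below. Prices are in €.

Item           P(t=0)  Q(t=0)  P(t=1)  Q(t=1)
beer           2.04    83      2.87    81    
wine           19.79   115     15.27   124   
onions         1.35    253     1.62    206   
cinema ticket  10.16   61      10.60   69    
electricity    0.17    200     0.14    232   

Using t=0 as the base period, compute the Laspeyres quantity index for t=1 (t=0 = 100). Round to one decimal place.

Laspeyres quantity index uses base-period prices as weights.
ΣP(t=0)·Q(t=1) = 2.04×81 + 19.79×124 + 1.35×206 + 10.16×69 + 0.17×232 = 165.24 + 2453.96 + 278.1 + 701.04 + 39.44 = 3637.78
ΣP(t=0)·Q(t=0) = 2.04×83 + 19.79×115 + 1.35×253 + 10.16×61 + 0.17×200 = 169.32 + 2275.85 + 341.55 + 619.76 + 34 = 3440.48
Index = 3637.78 / 3440.48 × 100 = 105.7347

105.7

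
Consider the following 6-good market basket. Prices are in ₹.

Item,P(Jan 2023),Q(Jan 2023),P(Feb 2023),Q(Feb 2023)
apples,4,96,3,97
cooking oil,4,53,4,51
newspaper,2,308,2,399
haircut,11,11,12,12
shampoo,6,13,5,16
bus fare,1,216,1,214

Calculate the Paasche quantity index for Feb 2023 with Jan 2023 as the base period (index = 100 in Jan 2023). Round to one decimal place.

113.2

Paasche quantity index uses current-period prices as weights.
ΣP(Feb 2023)·Q(Feb 2023) = 3×97 + 4×51 + 2×399 + 12×12 + 5×16 + 1×214 = 291 + 204 + 798 + 144 + 80 + 214 = 1731
ΣP(Feb 2023)·Q(Jan 2023) = 3×96 + 4×53 + 2×308 + 12×11 + 5×13 + 1×216 = 288 + 212 + 616 + 132 + 65 + 216 = 1529
Index = 1731 / 1529 × 100 = 113.2112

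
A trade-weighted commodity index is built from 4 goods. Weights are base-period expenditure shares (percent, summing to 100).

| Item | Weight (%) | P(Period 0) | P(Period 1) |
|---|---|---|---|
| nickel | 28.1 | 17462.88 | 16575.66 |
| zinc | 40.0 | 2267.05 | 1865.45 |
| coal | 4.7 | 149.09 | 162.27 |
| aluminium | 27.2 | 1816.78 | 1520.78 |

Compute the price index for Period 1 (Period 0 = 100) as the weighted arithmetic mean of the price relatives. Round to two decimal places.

87.47

nickel: 28.1 × (16575.66/17462.88) = 28.1 × 0.949194 = 26.6723
zinc: 40.0 × (1865.45/2267.05) = 40.0 × 0.822853 = 32.9141
coal: 4.7 × (162.27/149.09) = 4.7 × 1.088403 = 5.1155
aluminium: 27.2 × (1520.78/1816.78) = 27.2 × 0.837074 = 22.7684
Index = Σ wᵢ·(p₁ᵢ/p₀ᵢ) = 26.6723 + 32.9141 + 5.1155 + 22.7684 = 87.4704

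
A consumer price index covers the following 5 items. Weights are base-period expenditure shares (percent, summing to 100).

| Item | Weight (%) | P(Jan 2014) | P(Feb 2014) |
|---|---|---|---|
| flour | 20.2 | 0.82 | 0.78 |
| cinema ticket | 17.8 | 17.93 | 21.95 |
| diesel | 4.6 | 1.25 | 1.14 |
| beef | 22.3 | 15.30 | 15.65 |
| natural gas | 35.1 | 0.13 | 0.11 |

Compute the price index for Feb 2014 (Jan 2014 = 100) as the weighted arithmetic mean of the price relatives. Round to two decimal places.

flour: 20.2 × (0.78/0.82) = 20.2 × 0.951220 = 19.2146
cinema ticket: 17.8 × (21.95/17.93) = 17.8 × 1.224205 = 21.7909
diesel: 4.6 × (1.14/1.25) = 4.6 × 0.912000 = 4.1952
beef: 22.3 × (15.65/15.30) = 22.3 × 1.022876 = 22.8101
natural gas: 35.1 × (0.11/0.13) = 35.1 × 0.846154 = 29.7000
Index = Σ wᵢ·(p₁ᵢ/p₀ᵢ) = 19.2146 + 21.7909 + 4.1952 + 22.8101 + 29.7000 = 97.7108

97.71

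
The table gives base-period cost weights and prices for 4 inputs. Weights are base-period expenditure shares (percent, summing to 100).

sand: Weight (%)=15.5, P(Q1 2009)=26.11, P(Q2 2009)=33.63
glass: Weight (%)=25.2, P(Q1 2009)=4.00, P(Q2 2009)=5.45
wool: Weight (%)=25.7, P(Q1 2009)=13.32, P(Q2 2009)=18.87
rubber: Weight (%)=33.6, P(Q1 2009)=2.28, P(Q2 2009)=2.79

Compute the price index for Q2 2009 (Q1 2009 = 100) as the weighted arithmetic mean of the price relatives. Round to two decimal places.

131.82

sand: 15.5 × (33.63/26.11) = 15.5 × 1.288012 = 19.9642
glass: 25.2 × (5.45/4.00) = 25.2 × 1.362500 = 34.3350
wool: 25.7 × (18.87/13.32) = 25.7 × 1.416667 = 36.4083
rubber: 33.6 × (2.79/2.28) = 33.6 × 1.223684 = 41.1158
Index = Σ wᵢ·(p₁ᵢ/p₀ᵢ) = 19.9642 + 34.3350 + 36.4083 + 41.1158 = 131.8233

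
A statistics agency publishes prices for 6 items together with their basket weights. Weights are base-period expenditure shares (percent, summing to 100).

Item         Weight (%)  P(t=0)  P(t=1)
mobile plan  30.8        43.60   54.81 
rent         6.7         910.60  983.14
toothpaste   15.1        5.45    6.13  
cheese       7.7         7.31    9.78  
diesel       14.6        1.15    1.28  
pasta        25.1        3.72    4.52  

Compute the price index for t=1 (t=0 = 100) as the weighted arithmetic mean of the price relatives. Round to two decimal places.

mobile plan: 30.8 × (54.81/43.60) = 30.8 × 1.257110 = 38.7190
rent: 6.7 × (983.14/910.60) = 6.7 × 1.079662 = 7.2337
toothpaste: 15.1 × (6.13/5.45) = 15.1 × 1.124771 = 16.9840
cheese: 7.7 × (9.78/7.31) = 7.7 × 1.337893 = 10.3018
diesel: 14.6 × (1.28/1.15) = 14.6 × 1.113043 = 16.2504
pasta: 25.1 × (4.52/3.72) = 25.1 × 1.215054 = 30.4978
Index = Σ wᵢ·(p₁ᵢ/p₀ᵢ) = 38.7190 + 7.2337 + 16.9840 + 10.3018 + 16.2504 + 30.4978 = 119.9868

119.99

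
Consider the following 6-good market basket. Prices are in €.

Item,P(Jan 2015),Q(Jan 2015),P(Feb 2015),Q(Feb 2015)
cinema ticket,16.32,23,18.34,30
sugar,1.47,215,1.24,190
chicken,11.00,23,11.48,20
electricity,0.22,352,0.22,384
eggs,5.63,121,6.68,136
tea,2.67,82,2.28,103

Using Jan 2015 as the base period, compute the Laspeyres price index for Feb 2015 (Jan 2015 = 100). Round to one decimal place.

Laspeyres price index uses base-period quantities as weights.
ΣP(Feb 2015)·Q(Jan 2015) = 18.34×23 + 1.24×215 + 11.48×23 + 0.22×352 + 6.68×121 + 2.28×82 = 421.82 + 266.6 + 264.04 + 77.44 + 808.28 + 186.96 = 2025.14
ΣP(Jan 2015)·Q(Jan 2015) = 16.32×23 + 1.47×215 + 11.00×23 + 0.22×352 + 5.63×121 + 2.67×82 = 375.36 + 316.05 + 253 + 77.44 + 681.23 + 218.94 = 1922.02
Index = 2025.14 / 1922.02 × 100 = 105.3652

105.4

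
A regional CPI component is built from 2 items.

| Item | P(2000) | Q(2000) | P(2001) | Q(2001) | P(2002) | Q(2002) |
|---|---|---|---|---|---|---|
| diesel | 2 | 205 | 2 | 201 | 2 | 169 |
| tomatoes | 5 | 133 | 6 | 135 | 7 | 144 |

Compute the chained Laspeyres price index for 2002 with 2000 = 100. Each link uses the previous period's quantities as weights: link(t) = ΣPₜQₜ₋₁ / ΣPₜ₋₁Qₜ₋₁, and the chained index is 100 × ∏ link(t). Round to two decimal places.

Link 2000→2001:
ΣP(2001)Q(2000) = 2×205 + 6×133 = 410 + 798 = 1208
ΣP(2000)Q(2000) = 2×205 + 5×133 = 410 + 665 = 1075
link = 1208/1075 = 1.123721
Link 2001→2002:
ΣP(2002)Q(2001) = 2×201 + 7×135 = 402 + 945 = 1347
ΣP(2001)Q(2001) = 2×201 + 6×135 = 402 + 810 = 1212
link = 1347/1212 = 1.111386
Chained index = 100 × 1.123721 × 1.111386 = 124.8888

124.89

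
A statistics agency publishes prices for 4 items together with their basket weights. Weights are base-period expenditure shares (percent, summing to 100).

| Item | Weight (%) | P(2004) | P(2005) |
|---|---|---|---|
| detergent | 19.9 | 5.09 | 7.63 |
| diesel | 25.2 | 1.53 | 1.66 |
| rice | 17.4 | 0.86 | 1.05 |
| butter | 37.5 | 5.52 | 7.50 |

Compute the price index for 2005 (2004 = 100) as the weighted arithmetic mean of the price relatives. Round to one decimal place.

129.4

detergent: 19.9 × (7.63/5.09) = 19.9 × 1.499018 = 29.8305
diesel: 25.2 × (1.66/1.53) = 25.2 × 1.084967 = 27.3412
rice: 17.4 × (1.05/0.86) = 17.4 × 1.220930 = 21.2442
butter: 37.5 × (7.50/5.52) = 37.5 × 1.358696 = 50.9511
Index = Σ wᵢ·(p₁ᵢ/p₀ᵢ) = 29.8305 + 27.3412 + 21.2442 + 50.9511 = 129.3669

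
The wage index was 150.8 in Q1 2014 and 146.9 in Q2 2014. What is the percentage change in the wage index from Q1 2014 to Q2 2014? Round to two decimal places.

Change = (146.9 − 150.8) / 150.8 × 100
       = -3.9 / 150.8 × 100 = -2.5862%

-2.59%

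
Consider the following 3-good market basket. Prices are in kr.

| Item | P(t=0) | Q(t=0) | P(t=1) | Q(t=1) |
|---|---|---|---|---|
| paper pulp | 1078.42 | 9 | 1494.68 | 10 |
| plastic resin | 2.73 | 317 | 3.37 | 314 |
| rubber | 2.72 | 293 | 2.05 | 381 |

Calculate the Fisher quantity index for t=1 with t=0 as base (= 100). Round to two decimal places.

111.27

Laspeyres component (base-period weights):
ΣP(t=0)Q(t=1) = 1078.42×10 + 2.73×314 + 2.72×381 = 10784.2 + 857.22 + 1036.32 = 12677.74
ΣP(t=0)Q(t=0) = 1078.42×9 + 2.73×317 + 2.72×293 = 9705.78 + 865.41 + 796.96 = 11368.15
L = 12677.74 / 11368.15 × 100 = 111.5198
Paasche component (current-period weights):
ΣP(t=1)Q(t=1) = 1494.68×10 + 3.37×314 + 2.05×381 = 14946.8 + 1058.18 + 781.05 = 16786.03
ΣP(t=1)Q(t=0) = 1494.68×9 + 3.37×317 + 2.05×293 = 13452.12 + 1068.29 + 600.65 = 15121.06
P = 16786.03 / 15121.06 × 100 = 111.0109
Fisher = √(L × P) = √(111.5198 × 111.0109) = 111.2651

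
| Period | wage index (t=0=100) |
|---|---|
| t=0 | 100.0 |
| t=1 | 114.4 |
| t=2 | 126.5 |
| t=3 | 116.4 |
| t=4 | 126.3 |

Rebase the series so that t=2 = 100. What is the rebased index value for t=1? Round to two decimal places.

Rebased(t=1) = 114.4 / 126.5 × 100 = 90.4348

90.43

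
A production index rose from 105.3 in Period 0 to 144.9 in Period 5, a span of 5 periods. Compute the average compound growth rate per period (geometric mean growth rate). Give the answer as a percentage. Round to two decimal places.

6.59%

Growth factor = (144.9/105.3)^(1/5) = (1.376068)^(1/5) = 1.065928
Growth rate = 1.065928 − 1 = 0.065928 = 6.5928%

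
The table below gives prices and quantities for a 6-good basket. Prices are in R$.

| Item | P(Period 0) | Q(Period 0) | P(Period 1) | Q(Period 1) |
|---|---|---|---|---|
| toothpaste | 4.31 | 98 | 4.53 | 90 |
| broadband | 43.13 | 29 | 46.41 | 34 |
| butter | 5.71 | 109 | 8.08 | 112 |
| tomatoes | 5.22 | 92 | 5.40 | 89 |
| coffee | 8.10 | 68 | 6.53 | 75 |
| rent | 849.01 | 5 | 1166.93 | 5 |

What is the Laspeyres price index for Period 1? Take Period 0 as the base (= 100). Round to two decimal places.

Laspeyres price index uses base-period quantities as weights.
ΣP(Period 1)·Q(Period 0) = 4.53×98 + 46.41×29 + 8.08×109 + 5.40×92 + 6.53×68 + 1166.93×5 = 443.94 + 1345.89 + 880.72 + 496.8 + 444.04 + 5834.65 = 9446.04
ΣP(Period 0)·Q(Period 0) = 4.31×98 + 43.13×29 + 5.71×109 + 5.22×92 + 8.10×68 + 849.01×5 = 422.38 + 1250.77 + 622.39 + 480.24 + 550.8 + 4245.05 = 7571.63
Index = 9446.04 / 7571.63 × 100 = 124.7557

124.76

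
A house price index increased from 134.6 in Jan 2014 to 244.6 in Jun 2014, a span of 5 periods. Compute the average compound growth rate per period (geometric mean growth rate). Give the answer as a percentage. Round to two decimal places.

Growth factor = (244.6/134.6)^(1/5) = (1.817236)^(1/5) = 1.126892
Growth rate = 1.126892 − 1 = 0.126892 = 12.6892%

12.69%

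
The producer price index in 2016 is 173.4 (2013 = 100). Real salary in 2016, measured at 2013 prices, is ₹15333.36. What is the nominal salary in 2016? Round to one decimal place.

26588.0

Nominal = Real × (Index/100) = 15333.36 × (173.4/100)
        = 15333.36 × 1.734 = 26588.0462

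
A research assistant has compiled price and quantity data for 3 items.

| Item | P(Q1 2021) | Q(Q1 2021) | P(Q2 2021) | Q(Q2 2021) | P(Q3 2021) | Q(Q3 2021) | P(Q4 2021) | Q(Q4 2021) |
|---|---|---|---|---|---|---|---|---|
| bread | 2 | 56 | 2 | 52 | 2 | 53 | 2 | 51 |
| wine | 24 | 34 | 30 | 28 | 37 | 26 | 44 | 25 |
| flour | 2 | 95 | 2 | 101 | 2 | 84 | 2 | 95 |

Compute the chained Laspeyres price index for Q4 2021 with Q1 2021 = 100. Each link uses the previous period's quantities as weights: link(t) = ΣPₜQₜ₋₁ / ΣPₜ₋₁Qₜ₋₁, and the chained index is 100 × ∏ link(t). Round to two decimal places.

Link Q1 2021→Q2 2021:
ΣP(Q2 2021)Q(Q1 2021) = 2×56 + 30×34 + 2×95 = 112 + 1020 + 190 = 1322
ΣP(Q1 2021)Q(Q1 2021) = 2×56 + 24×34 + 2×95 = 112 + 816 + 190 = 1118
link = 1322/1118 = 1.182469
Link Q2 2021→Q3 2021:
ΣP(Q3 2021)Q(Q2 2021) = 2×52 + 37×28 + 2×101 = 104 + 1036 + 202 = 1342
ΣP(Q2 2021)Q(Q2 2021) = 2×52 + 30×28 + 2×101 = 104 + 840 + 202 = 1146
link = 1342/1146 = 1.171030
Link Q3 2021→Q4 2021:
ΣP(Q4 2021)Q(Q3 2021) = 2×53 + 44×26 + 2×84 = 106 + 1144 + 168 = 1418
ΣP(Q3 2021)Q(Q3 2021) = 2×53 + 37×26 + 2×84 = 106 + 962 + 168 = 1236
link = 1418/1236 = 1.147249
Chained index = 100 × 1.182469 × 1.171030 × 1.147249 = 158.8603

158.86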